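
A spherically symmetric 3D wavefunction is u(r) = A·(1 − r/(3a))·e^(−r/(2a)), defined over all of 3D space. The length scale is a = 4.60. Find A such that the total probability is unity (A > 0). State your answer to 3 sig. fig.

We need A² ∫|f|² 4πr² dr = 1, taking the integral from 0 to ∞.
Carrying out the integral gives A² · 8·π·a^3/3.
Hence A² = 1/[8·π·a^3/3].
Substituting a = 4.60 gives A² = 0.001226, so A = 0.03502.

A ≈ 0.0350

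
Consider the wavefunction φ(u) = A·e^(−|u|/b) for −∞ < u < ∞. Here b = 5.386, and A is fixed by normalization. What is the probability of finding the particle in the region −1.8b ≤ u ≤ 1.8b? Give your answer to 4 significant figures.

The probability is P = ∫ |φ|² du over [−1.8b, 1.8b].
The normalization integral ∫|φ|²du over the whole domain equals b·A², and A² cancels in the ratio.
By symmetry take twice the u ≥ 0 contribution in numerator and denominator; the 2's cancel. Let t = u/b; then A² and the length scale cancel, so P = ∫_{0}^{1.8} e^(-2·t) dt ÷ ∫_{0}^{∞} e^(-2·t) dt.
Using ∫ e^(-2·t) dt = -e^(-2·t)/2, the numerator is 1/2 - e^(-18/5)/2 and the denominator is 1/2.
This works out to P = 0.97268.

P ≈ 0.9727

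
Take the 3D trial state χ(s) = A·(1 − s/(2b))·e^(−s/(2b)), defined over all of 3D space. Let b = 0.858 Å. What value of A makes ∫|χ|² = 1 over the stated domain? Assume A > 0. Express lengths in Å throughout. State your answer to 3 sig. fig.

A ≈ 0.251 Å^(-3/2)

Require ∫ |χ|² 4πs² ds = 1 over the whole domain.
(Spherical symmetry: dV = 4πs² ds.)
With ∫₀^∞ s^4 e^(−αs) ds = 4!/α^5, the integral (without the A² prefactor) comes out to 8·π·b^3.
Substituting b = 0.858 gives A² = 0.06299, so A = 0.2510.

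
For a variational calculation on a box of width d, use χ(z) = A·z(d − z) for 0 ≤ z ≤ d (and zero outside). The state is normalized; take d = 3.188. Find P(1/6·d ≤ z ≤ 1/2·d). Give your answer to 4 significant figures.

P ≈ 0.4645

|χ|² is the probability density, so P = ∫_{1/6·d}^{1/2·d} |χ|² dz.
The normalization integral ∫|χ|²dz over the whole domain equals d^5/30·A², and A² cancels in the ratio.
Substituting u = z/d, A² and the length scale cancel in the ratio: P = ∫_{1/6}^{1/2} u^2·(1 - u)^2 du / ∫_{0}^{1} u^2·(1 - u)^2 du.
Using ∫ u^2·(1 - u)^2 du = u^3·(6·u^2 - 15·u + 10)/30, the numerator is ≈ 0.0154835 and the denominator is 1/30.
Evaluating gives P = 301/648.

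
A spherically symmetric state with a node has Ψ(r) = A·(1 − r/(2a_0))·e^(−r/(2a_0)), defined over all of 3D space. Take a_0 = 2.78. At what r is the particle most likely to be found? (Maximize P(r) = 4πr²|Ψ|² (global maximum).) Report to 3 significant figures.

r ≈ 14.6

Set d/dr [P(r) = 4πr²|Ψ|²] = 0 and solve for r > 0.
This gives r = a_0·(√(5) + 3).
With a_0 = 2.78, the most probable radial distance is 14.56.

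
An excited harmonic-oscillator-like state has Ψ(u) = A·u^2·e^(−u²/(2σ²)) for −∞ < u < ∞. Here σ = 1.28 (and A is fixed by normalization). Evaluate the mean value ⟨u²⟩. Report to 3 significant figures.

⟨u²⟩ = ∫ u^2 |Ψ|² du over the full domain.
Evaluating both integrals, ⟨u²⟩ = 5·σ^2/2.
With σ = 1.28, ⟨u^2⟩ = 4.096.

⟨u^2⟩ ≈ 4.10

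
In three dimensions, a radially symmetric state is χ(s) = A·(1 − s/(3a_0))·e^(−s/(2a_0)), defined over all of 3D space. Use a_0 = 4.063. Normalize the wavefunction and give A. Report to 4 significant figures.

A ≈ 0.04219

Normalization requires ∫|χ|² 4πs² ds = 1, integrated from 0 to ∞.
(Spherical symmetry: dV = 4πs² ds.)
Recall ∫₀^∞ s^m e^(−s/β) ds = m!·β^(m+1), the integral (without the A² prefactor) comes out to 8·π·a_0^3/3.
Hence A² = 1/[8·π·a_0^3/3].
With a_0 = 4.063: A² = 0.0017797 and A = 0.042186.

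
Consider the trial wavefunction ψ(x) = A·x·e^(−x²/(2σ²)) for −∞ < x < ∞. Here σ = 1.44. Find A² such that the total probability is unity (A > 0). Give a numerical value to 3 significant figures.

A^2 ≈ 0.378

Normalization requires ∫|ψ|² dx = 1, integrated from −∞ to ∞.
The integral (without the A² prefactor) comes out to √(π)·σ^3/2.
Setting this equal to 1 gives A² = 1/(√(π)·σ^3/2).
With σ = 1.44: A² = 0.3779 and A = 0.6147.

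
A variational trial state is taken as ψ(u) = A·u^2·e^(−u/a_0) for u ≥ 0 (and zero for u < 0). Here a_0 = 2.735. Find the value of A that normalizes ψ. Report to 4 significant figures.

Require ∫ |ψ|² du = 1 over the whole domain.
Using ∫₀^∞ uⁿ e^(−αu) du = n!/αⁿ⁺¹, ∫|ψ|² du = A²·(3·a_0^5/4).
Setting this equal to 1 gives A² = 1/(3·a_0^5/4).
Plugging in a_0 = 2.735 yields A = 0.093342.

A ≈ 0.09334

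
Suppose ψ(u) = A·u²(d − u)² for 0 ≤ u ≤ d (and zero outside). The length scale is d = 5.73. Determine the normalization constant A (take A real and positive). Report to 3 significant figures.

We need A² ∫|f|² du = 1, taking the integral from 0 to d.
∫|ψ|² du = A²·(d^9/630).
So A² = (d^9/630)^(−1).
Plugging in d = 5.73 yields A = 0.009727.

A ≈ 0.00973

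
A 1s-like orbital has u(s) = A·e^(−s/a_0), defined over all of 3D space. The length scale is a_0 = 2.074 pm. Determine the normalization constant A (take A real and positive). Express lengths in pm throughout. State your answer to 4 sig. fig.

Normalization requires ∫|u|² 4πs² ds = 1, integrated from 0 to ∞.
(Spherical symmetry: dV = 4πs² ds.)
∫|u|² 4πs² ds = A²·(π·a_0^3).
So A² = (π·a_0^3)^(−1).
Plugging in a_0 = 2.074 yields A = 0.18889.

A ≈ 0.1889 pm^(-3/2)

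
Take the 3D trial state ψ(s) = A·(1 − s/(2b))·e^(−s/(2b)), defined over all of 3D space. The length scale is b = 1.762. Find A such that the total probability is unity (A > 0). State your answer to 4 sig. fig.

The normalization condition is ∫|ψ|² 4πs² ds = 1 from 0 to ∞.
In 3D with spherical symmetry the volume element is 4πs² ds.
∫|ψ|² 4πs² ds = A²·(8·π·b^3).
So A² = (8·π·b^3)^(−1).
With b = 1.762: A² = 0.0072735 and A = 0.085285.

A ≈ 0.08528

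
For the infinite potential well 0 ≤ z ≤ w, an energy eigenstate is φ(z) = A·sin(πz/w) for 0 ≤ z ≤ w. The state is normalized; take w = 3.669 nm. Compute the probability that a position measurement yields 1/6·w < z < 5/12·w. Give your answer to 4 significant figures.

P ≈ 0.3083

The probability is P = ∫ |φ|² dz over [1/6·w, 5/12·w].
Since A² = 1/(w/2), this is the region integral divided by the full normalization integral.
Substituting u = z/w, A² and the length scale cancel in the ratio: P = ∫_{1/6}^{5/12} sin(π·u)^2 du / ∫_{0}^{1} sin(π·u)^2 du.
An antiderivative of sin(π·u)^2 is u/2 - sin(2·π·u)/(4·π); evaluating from 1/6 to 5/12 gives -1/(8·π) + √(3)/(8·π) + 1/8, while the full integral is 1/2.
This works out to P = (-1 + √(3) + π)/(4·π).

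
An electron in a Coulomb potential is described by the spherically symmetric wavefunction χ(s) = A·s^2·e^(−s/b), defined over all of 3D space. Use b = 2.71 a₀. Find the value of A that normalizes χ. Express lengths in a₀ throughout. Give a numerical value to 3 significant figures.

A ≈ 0.00363 a₀^(-7/2)

Require ∫ |χ|² 4πs² ds = 1 over the whole domain.
(Spherical symmetry: dV = 4πs² ds.)
Recall ∫₀^∞ s^m e^(−s/β) ds = m!·β^(m+1), ∫|χ|² 4πs² ds = A²·(45·π·b^7/2).
Plugging in b = 2.71 yields A = 0.003630.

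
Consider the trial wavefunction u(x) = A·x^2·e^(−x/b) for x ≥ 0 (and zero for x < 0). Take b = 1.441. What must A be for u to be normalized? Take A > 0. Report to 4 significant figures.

The normalization condition is ∫|u|² dx = 1 from 0 to ∞.
Recall ∫₀^∞ x^m e^(−x/β) dx = m!·β^(m+1), the integral (without the A² prefactor) comes out to 3·b^5/4.
So A² = (3·b^5/4)^(−1).
With b = 1.441: A² = 0.21459 and A = 0.46324.

A ≈ 0.4632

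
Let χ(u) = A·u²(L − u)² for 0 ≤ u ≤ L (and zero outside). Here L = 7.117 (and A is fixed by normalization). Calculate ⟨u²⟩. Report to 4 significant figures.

⟨u^2⟩ ≈ 13.81

The expectation value is the |χ|²-weighted average of u^2: ∫ u^2|χ|² du.
Evaluating both integrals, ⟨u²⟩ = 3·L^2/11.
With L = 7.117, ⟨u^2⟩ = 13.814.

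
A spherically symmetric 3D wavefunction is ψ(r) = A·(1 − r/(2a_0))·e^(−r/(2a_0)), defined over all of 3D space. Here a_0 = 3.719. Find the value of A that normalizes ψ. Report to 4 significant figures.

Normalization requires ∫|ψ|² 4πr² dr = 1, integrated from 0 to ∞.
With ∫₀^∞ r^4 e^(−αr) dr = 4!/α^5, carrying out the integral gives A² · 8·π·a_0^3.
Setting this equal to 1 gives A² = 1/(8·π·a_0^3).
Substituting a_0 = 3.719 gives A² = 0.00077354, so A = 0.027813.

A ≈ 0.02781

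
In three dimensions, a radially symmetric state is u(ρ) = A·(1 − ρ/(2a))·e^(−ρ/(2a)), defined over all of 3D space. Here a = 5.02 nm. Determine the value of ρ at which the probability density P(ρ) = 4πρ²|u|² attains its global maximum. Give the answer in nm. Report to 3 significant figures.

The maximum of P(ρ) = 4πρ²|u|² occurs where its derivative vanishes.
This gives ρ = a·(√(5) + 3).
With a = 5.02, the most probable radial distance is 26.29 nm.

ρ ≈ 26.3 nm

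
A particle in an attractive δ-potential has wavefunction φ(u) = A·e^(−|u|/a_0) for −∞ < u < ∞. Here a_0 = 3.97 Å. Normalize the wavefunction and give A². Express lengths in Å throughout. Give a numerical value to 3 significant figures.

Normalization requires ∫|φ|² du = 1, integrated from −∞ to ∞.
With φ = A·e^(−|u|/a_0), the integral evaluates to A²·[a_0].
Hence A² = 1/[a_0].
Plugging in a_0 = 3.97 yields A = 0.5019.

A^2 ≈ 0.252 Å^(-1)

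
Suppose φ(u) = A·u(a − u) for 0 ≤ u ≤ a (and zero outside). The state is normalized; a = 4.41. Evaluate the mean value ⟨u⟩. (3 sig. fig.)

⟨u⟩ = ∫ u |φ|² du over the full domain.
Since the A² factors cancel between numerator and denominator, ⟨u⟩ = a/2.
With a = 4.41, ⟨u⟩ = 2.205.

⟨u⟩ ≈ 2.21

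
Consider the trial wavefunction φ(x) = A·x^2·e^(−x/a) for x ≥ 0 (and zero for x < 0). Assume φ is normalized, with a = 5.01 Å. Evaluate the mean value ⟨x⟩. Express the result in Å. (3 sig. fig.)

The expectation value is the |φ|²-weighted average of x: ∫ x|φ|² dx.
Since the A² factors cancel between numerator and denominator, ⟨x⟩ = 5·a/2.
With a = 5.01, ⟨x⟩ = 12.53.

⟨x⟩ ≈ 12.5 Å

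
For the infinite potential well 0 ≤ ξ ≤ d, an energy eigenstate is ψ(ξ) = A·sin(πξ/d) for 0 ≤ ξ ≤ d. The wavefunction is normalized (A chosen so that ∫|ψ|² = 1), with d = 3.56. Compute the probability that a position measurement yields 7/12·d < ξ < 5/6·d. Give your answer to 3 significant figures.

|ψ|² is the probability density, so P = ∫_{7/12·d}^{5/6·d} |ψ|² dξ.
With A² fixed by ∫|ψ|² = 1, i.e. A² = (d/2)^(−1), substitute and integrate.
Let u = ξ/d; then A² and the length scale cancel, so P = ∫_{7/12}^{5/6} sin(π·u)^2 du ÷ ∫_{0}^{1} sin(π·u)^2 du.
With ∫ sin(π·u)^2 du = u/2 - sin(2·π·u)/(4·π) + C, the region integral is -1/(8·π) + √(3)/(8·π) + 1/8 and the full one is 1/2.
Taking the ratio, P = (-1 + √(3) + π)/(4·π).

P ≈ 0.308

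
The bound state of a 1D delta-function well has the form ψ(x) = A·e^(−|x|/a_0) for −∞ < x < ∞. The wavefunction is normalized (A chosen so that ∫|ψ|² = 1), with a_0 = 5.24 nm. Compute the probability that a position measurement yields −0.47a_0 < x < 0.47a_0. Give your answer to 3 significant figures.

P ≈ 0.609

P = ∫_{−0.47a_0}^{0.47a_0} |ψ(x)|² dx.
With A² fixed by ∫|ψ|² = 1, i.e. A² = (a_0)^(−1), substitute and integrate.
By symmetry take twice the x ≥ 0 contribution in numerator and denominator; the 2's cancel. Substituting u = x/a_0, A² and the length scale cancel in the ratio: P = ∫_{0}^{0.47} e^(-2·u) du / ∫_{0}^{∞} e^(-2·u) du.
With ∫ e^(-2·u) du = -e^(-2·u)/2 + C, the region integral is 1/2 - e^(-47/50)/2 and the full one is 1/2.
The result is P = 0.6094.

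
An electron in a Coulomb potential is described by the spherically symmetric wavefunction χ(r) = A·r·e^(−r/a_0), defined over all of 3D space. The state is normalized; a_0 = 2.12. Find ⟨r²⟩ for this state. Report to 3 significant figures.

⟨r²⟩ = ∫ r^2 |χ|² 4πr² dr over the full domain.
Since the A² factors cancel between numerator and denominator, ⟨r²⟩ = 15·a_0^2/2.
With a_0 = 2.12, ⟨r^2⟩ = 33.71.

⟨r^2⟩ ≈ 33.7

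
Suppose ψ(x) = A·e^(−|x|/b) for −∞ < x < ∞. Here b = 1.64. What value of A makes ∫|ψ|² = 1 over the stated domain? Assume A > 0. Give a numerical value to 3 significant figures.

We need A² ∫|f|² dx = 1, taking the integral from −∞ to ∞.
Recall ∫₀^∞ x^m e^(−x/β) dx = m!·β^(m+1), carrying out the integral gives A² · b.
Substituting b = 1.64 gives A² = 0.6098, so A = 0.7809.

A ≈ 0.781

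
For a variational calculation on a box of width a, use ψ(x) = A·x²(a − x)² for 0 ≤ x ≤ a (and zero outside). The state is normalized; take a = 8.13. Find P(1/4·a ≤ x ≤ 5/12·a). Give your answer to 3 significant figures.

|ψ|² is the probability density, so P = ∫_{1/4·a}^{5/12·a} |ψ|² dx.
The normalization integral ∫|ψ|²dx over the whole domain equals a^9/630·A², and A² cancels in the ratio.
Let u = x/a; then A² and the length scale cancel, so P = ∫_{1/4}^{5/12} u^4·(1 - u)^4 du ÷ ∫_{0}^{1} u^4·(1 - u)^4 du.
An antiderivative of u^4·(1 - u)^4 is u^5·(70·u^4 - 315·u^3 + 540·u^2 - 420·u + 126)/630; evaluating from 1/4 to 5/12 gives ≈ 0.00040223, while the full integral is 1/630.
This works out to P = 0.2534.

P ≈ 0.253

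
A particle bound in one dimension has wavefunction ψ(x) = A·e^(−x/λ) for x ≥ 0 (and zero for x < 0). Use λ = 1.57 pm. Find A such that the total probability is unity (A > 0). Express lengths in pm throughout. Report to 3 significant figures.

We need A² ∫|f|² dx = 1, taking the integral from 0 to ∞.
With ∫₀^∞ x^0 e^(−αx) dx = 0!/α^1, ∫|ψ|² dx = A²·(λ/2).
Setting this equal to 1 gives A² = 1/(λ/2).
With λ = 1.57: A² = 1.274 and A = 1.129.

A ≈ 1.13 pm^(-1/2)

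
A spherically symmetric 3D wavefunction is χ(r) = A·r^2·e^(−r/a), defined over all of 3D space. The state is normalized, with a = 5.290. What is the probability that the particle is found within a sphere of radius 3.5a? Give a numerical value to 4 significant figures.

With dV = 4πr²dr, the probability is ∫|χ|² dV over r ≤ 3.5a.
A² is fixed by ∫₀^∞ 4πr²|χ|² dr = 1, i.e. A² = (45·π·a^7/2)^(−1).
Substituting u = r/a, A², 4π and the length scale all cancel in the ratio: P = ∫_{0}^{3.5} u^6·e^(-2·u) du / ∫_{0}^{∞} u^6·e^(-2·u) du.
With ∫ u^6·e^(-2·u) du = -(4·u^6 + 12·u^5 + 30·u^4 + 60·u^3 + 90·u^2 + 90·u + 45)·e^(-2·u)/8 + C, the region integral is ≈ 3.09538 and the full one is 45/8.
This evaluates to P = 0.55029.

P ≈ 0.5503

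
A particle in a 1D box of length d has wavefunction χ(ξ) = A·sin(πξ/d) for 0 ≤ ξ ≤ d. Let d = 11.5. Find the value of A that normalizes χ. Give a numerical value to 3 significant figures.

Normalization requires ∫|χ|² dξ = 1, integrated from 0 to d.
Using sin²θ = (1 − cos 2θ)/2, ∫|χ|² dξ = A²·(d/2).
With d = 11.5: A² = 0.1739 and A = 0.4170.

A ≈ 0.417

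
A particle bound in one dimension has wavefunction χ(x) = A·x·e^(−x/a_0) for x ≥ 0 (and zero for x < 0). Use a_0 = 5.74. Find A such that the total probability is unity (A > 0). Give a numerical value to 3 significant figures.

We need A² ∫|f|² dx = 1, taking the integral from 0 to ∞.
The integral (without the A² prefactor) comes out to a_0^3/4.
Hence A² = 1/[a_0^3/4].
Substituting a_0 = 5.74 gives A² = 0.02115, so A = 0.1454.

A ≈ 0.145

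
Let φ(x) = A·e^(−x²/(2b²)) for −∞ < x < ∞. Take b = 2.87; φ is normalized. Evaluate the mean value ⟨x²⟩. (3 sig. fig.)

⟨x^2⟩ ≈ 4.12

By definition ⟨x²⟩ = ∫ x^2 |φ(x)|² dx.
The ratio of the moment integral to the normalization integral gives ⟨x²⟩ = b^2/2.
With b = 2.87, ⟨x^2⟩ = 4.118.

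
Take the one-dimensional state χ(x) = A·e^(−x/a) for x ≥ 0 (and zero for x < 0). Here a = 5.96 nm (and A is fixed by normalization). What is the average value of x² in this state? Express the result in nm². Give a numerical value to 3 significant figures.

By definition ⟨x²⟩ = ∫ x^2 |χ(x)|² dx.
Recall ∫₀^∞ x^m e^(−x/β) dx = m!·β^(m+1), evaluating both integrals, ⟨x²⟩ = a^2/2.
Putting a = 5.96 gives 17.76.

⟨x^2⟩ ≈ 17.8 nm^2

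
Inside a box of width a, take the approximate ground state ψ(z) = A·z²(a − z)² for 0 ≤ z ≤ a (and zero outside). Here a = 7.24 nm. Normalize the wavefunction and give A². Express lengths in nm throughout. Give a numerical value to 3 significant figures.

A^2 ≈ 0.0000115 nm^(-9)

The normalization condition is ∫|ψ|² dz = 1 from 0 to a.
Expanding the polynomial and integrating term by term, carrying out the integral gives A² · a^9/630.
Setting this equal to 1 gives A² = 1/(a^9/630).
Plugging in a = 7.24 yields A = 0.003395.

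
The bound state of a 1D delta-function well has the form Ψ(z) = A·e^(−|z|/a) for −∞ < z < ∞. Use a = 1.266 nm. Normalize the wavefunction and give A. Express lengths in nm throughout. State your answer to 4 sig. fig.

A ≈ 0.8888 nm^(-1/2)

We need A² ∫|f|² dz = 1, taking the integral from −∞ to ∞.
Recall ∫₀^∞ z^m e^(−z/β) dz = m!·β^(m+1), with Ψ = A·e^(−|z|/a), the integral evaluates to A²·[a].
So A² = (a)^(−1).
Substituting a = 1.266 gives A² = 0.78989, so A = 0.88876.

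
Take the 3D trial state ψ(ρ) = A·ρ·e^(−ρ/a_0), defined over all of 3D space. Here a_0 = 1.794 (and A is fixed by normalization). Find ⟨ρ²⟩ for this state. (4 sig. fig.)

By definition ⟨ρ²⟩ = ∫ ρ^2 |ψ(ρ)|² 4πρ² dρ.
With ∫₀^∞ ρ^6 e^(−αρ) dρ = 6!/α^7, the ratio of the moment integral to the normalization integral gives ⟨ρ²⟩ = 15·a_0^2/2.
Putting a_0 = 1.794 gives 24.138.

⟨ρ^2⟩ ≈ 24.14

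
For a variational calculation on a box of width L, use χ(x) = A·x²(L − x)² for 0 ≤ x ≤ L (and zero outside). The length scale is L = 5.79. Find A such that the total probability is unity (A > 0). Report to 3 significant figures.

A ≈ 0.00928

We need A² ∫|f|² dx = 1, taking the integral from 0 to L.
Expanding the polynomial and integrating term by term, the integral (without the A² prefactor) comes out to L^9/630.
Hence A² = 1/[L^9/630].
Substituting L = 5.79 gives A² = 0.00008615, so A = 0.009281.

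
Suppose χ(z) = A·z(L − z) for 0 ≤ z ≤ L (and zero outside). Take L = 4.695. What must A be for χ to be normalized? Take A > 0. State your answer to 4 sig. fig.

Require ∫ |χ|² dz = 1 over the whole domain.
∫|χ|² dz = A²·(L^5/30).
Setting this equal to 1 gives A² = 1/(L^5/30).
Plugging in L = 4.695 yields A = 0.11468.

A ≈ 0.1147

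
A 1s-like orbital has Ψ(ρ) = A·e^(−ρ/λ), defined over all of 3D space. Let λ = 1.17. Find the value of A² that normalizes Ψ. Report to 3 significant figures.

A^2 ≈ 0.199

Require ∫ |Ψ|² 4πρ² dρ = 1 over the whole domain.
The angular integral contributes 4π, leaving ∫₀^∞ ρ²|Ψ|² dρ.
Recall ∫₀^∞ ρ^m e^(−ρ/β) dρ = m!·β^(m+1), the integral (without the A² prefactor) comes out to π·λ^3.
Setting this equal to 1 gives A² = 1/(π·λ^3).
Substituting λ = 1.17 gives A² = 0.1987, so A = 0.4458.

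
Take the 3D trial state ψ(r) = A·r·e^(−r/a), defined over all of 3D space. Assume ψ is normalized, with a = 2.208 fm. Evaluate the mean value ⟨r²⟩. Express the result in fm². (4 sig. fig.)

By definition ⟨r²⟩ = ∫ r^2 |ψ(r)|² 4πr² dr.
Recall ∫₀^∞ r^m e^(−r/β) dr = m!·β^(m+1), the ratio of the moment integral to the normalization integral gives ⟨r²⟩ = 15·a^2/2.
With a = 2.208, ⟨r^2⟩ = 36.564.

⟨r^2⟩ ≈ 36.56 fm^2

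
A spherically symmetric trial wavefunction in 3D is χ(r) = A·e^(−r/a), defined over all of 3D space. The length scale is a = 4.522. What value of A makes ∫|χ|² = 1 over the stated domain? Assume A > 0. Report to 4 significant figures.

Require ∫ |χ|² 4πr² dr = 1 over the whole domain.
Using ∫₀^∞ rⁿ e^(−αr) dr = n!/αⁿ⁺¹, carrying out the integral gives A² · π·a^3.
Hence A² = 1/[π·a^3].
Substituting a = 4.522 gives A² = 0.0034424, so A = 0.058672.

A ≈ 0.05867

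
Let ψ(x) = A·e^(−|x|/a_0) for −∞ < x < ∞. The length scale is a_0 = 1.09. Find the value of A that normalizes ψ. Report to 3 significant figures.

We need A² ∫|f|² dx = 1, taking the integral from −∞ to ∞.
Recall ∫₀^∞ x^m e^(−x/β) dx = m!·β^(m+1), carrying out the integral gives A² · a_0.
Hence A² = 1/[a_0].
Plugging in a_0 = 1.09 yields A = 0.9578.

A ≈ 0.958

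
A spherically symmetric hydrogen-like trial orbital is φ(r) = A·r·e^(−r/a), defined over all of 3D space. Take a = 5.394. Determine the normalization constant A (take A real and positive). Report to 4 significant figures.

A ≈ 0.004820

We need A² ∫|f|² 4πr² dr = 1, taking the integral from 0 to ∞.
The angular integral contributes 4π, leaving ∫₀^∞ r²|φ|² dr.
Using ∫₀^∞ rⁿ e^(−αr) dr = n!/αⁿ⁺¹, ∫|φ|² 4πr² dr = A²·(3·π·a^5).
Setting this equal to 1 gives A² = 1/(3·π·a^5).
Plugging in a = 5.394 yields A = 0.0048204.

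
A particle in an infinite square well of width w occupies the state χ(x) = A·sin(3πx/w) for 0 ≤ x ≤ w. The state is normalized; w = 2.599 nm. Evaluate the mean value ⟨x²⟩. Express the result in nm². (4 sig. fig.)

By definition ⟨x²⟩ = ∫ x^2 |χ(x)|² dx.
With ∫₀^w sin²(nπx/w) dx = w/2, since the A² factors cancel between numerator and denominator, ⟨x²⟩ = -w^2/(18·π^2) + w^2/3.
Putting w = 2.599 gives 2.2136.

⟨x^2⟩ ≈ 2.214 nm^2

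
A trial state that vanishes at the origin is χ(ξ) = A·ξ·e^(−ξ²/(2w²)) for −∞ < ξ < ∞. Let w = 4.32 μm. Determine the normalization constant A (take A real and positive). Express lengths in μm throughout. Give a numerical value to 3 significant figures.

Normalization requires ∫|χ|² dξ = 1, integrated from −∞ to ∞.
∫|χ|² dξ = A²·(√(π)·w^3/2).
Substituting w = 4.32 gives A² = 0.01400, so A = 0.1183.

A ≈ 0.118 μm^(-3/2)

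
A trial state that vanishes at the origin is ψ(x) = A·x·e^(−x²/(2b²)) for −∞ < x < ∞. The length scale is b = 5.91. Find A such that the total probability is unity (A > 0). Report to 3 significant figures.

The normalization condition is ∫|ψ|² dx = 1 from −∞ to ∞.
The integral (without the A² prefactor) comes out to √(π)·b^3/2.
Hence A² = 1/[√(π)·b^3/2].
Plugging in b = 5.91 yields A = 0.07393.

A ≈ 0.0739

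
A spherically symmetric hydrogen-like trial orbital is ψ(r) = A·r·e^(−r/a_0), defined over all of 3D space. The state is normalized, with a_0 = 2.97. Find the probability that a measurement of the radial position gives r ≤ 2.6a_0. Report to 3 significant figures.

With dV = 4πr²dr, the probability is ∫|ψ|² dV over r ≤ 2.6a_0.
A² is fixed by ∫₀^∞ 4πr²|ψ|² dr = 1, i.e. A² = (3·π·a_0^5)^(−1).
Substituting u = r/a_0, A², 4π and the length scale all cancel in the ratio: P = ∫_{0}^{2.6} u^4·e^(-2·u) du / ∫_{0}^{∞} u^4·e^(-2·u) du.
An antiderivative of u^4·e^(-2·u) is -(u^4/2 + u^3 + 3·u^2/2 + 3·u/2 + 3/4)·e^(-2·u); evaluating from 0 to 2.6 gives ≈ 0.44540, while the full integral is 3/4.
This evaluates to P = 0.5939.

P ≈ 0.594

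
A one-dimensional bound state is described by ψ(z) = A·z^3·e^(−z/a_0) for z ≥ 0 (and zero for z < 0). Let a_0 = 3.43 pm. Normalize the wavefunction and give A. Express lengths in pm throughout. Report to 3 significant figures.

The normalization condition is ∫|ψ|² dz = 1 from 0 to ∞.
∫|ψ|² dz = A²·(45·a_0^7/8).
Setting this equal to 1 gives A² = 1/(45·a_0^7/8).
Plugging in a_0 = 3.43 yields A = 0.005642.

A ≈ 0.00564 pm^(-7/2)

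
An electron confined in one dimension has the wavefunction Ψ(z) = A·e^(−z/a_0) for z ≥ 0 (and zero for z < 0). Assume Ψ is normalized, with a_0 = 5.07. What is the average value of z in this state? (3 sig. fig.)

⟨z⟩ ≈ 2.54

The expectation value is the |Ψ|²-weighted average of z: ∫ z|Ψ|² dz.
With ∫₀^∞ z^1 e^(−αz) dz = 1!/α^2, evaluating both integrals, ⟨z⟩ = a_0/2.
With a_0 = 5.07, ⟨z⟩ = 2.535.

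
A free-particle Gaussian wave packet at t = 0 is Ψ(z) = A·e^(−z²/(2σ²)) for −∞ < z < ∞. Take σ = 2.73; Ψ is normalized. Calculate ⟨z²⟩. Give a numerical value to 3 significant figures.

⟨z^2⟩ ≈ 3.73

The expectation value is the |Ψ|²-weighted average of z^2: ∫ z^2|Ψ|² dz.
Evaluating both integrals, ⟨z²⟩ = σ^2/2.
Putting σ = 2.73 gives 3.726.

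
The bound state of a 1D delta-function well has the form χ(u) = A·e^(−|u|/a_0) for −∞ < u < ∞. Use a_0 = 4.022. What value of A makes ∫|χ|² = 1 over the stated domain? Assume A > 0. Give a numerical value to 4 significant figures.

A ≈ 0.4986

The normalization condition is ∫|χ|² du = 1 from −∞ to ∞.
With χ = A·e^(−|u|/a_0), the integral evaluates to A²·[a_0].
Plugging in a_0 = 4.022 yields A = 0.49863.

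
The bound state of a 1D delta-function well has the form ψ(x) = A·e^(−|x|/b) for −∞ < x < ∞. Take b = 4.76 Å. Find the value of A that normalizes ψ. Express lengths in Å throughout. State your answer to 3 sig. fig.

Require ∫ |ψ|² dx = 1 over the whole domain.
With ∫₀^∞ x^0 e^(−αx) dx = 0!/α^1, with ψ = A·e^(−|x|/b), the integral evaluates to A²·[b].
So A² = (b)^(−1).
Plugging in b = 4.76 yields A = 0.4583.

A ≈ 0.458 Å^(-1/2)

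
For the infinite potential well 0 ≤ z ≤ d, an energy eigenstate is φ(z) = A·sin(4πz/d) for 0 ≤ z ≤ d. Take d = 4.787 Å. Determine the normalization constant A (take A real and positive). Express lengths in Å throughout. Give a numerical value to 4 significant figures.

A ≈ 0.6464 Å^(-1/2)

Normalization requires ∫|φ|² dz = 1, integrated from 0 to d.
Using sin²θ = (1 − cos 2θ)/2, with φ = A·sin(4πz/d), the integral evaluates to A²·[d/2].
Plugging in d = 4.787 yields A = 0.64637.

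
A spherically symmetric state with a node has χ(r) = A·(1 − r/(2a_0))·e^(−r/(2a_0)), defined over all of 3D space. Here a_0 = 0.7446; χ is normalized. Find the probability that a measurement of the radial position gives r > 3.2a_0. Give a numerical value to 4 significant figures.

P ≈ 0.9142

P = ∫ |χ|² 4πr² dr over r > 3.2a_0.
Normalization gives A² = 1/(8·π·a_0^3).
Substituting u = r/a_0, A², 4π and the length scale all cancel in the ratio: P = ∫_{3.2}^{∞} u^2·(1 - u/2)^2·e^(-u) du / ∫_{0}^{∞} u^2·(1 - u/2)^2·e^(-u) du.
Using ∫ u^2·(1 - u/2)^2·e^(-u) du = -(u^4/4 + u^2 + 2·u + 2)·e^(-u), the numerator is ≈ 1.82836 and the denominator is 2.
This evaluates to P = 0.91418.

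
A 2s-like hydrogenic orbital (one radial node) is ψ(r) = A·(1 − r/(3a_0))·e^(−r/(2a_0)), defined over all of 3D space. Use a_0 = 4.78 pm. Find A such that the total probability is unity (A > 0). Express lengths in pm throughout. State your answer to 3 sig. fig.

A ≈ 0.0331 pm^(-3/2)

Require ∫ |ψ|² 4πr² dr = 1 over the whole domain.
The integral (without the A² prefactor) comes out to 8·π·a_0^3/3.
With a_0 = 4.78: A² = 0.001093 and A = 0.03306.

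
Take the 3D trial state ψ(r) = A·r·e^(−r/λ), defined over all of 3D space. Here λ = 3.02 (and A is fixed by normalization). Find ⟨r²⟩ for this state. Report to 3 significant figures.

The expectation value is the |ψ|²-weighted average of r^2: ∫ r^2|ψ|² 4πr² dr.
Using ∫₀^∞ rⁿ e^(−αr) dr = n!/αⁿ⁺¹, evaluating both integrals, ⟨r²⟩ = 15·λ^2/2.
Putting λ = 3.02 gives 68.40.

⟨r^2⟩ ≈ 68.4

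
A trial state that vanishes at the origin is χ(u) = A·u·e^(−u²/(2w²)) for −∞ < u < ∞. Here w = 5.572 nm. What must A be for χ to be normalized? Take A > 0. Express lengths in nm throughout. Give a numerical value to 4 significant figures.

Normalization requires ∫|χ|² du = 1, integrated from −∞ to ∞.
With ∫_{−∞}^{∞} u^(2m) e^(−αu²) du = (2m−1)!!·√π / (2^m α^(m+1/2)), the integral (without the A² prefactor) comes out to √(π)·w^3/2.
So A² = (√(π)·w^3/2)^(−1).
Substituting w = 5.572 gives A² = 0.0065226, so A = 0.080763.

A ≈ 0.08076 nm^(-3/2)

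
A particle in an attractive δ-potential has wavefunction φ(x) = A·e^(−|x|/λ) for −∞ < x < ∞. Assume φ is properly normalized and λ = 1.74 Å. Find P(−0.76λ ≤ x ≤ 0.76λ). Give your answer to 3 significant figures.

P ≈ 0.781

|φ|² is the probability density, so P = ∫_{−0.76λ}^{0.76λ} |φ|² dx.
Since A² = 1/(λ), this is the region integral divided by the full normalization integral.
By symmetry take twice the x ≥ 0 contribution in numerator and denominator; the 2's cancel. In terms of u = x/λ (A² and the length scale cancel between numerator and denominator), P = [∫_{0}^{0.76} e^(-2·u) du] / [∫_{0}^{∞} e^(-2·u) du].
Using ∫ e^(-2·u) du = -e^(-2·u)/2, the numerator is 1/2 - e^(-38/25)/2 and the denominator is 1/2.
Taking the ratio, P = 0.7813.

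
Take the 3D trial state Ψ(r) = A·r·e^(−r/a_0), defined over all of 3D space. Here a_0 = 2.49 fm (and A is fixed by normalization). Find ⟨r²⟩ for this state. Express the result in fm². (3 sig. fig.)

The expectation value is the |Ψ|²-weighted average of r^2: ∫ r^2|Ψ|² 4πr² dr.
The ratio of the moment integral to the normalization integral gives ⟨r²⟩ = 15·a_0^2/2.
Putting a_0 = 2.49 gives 46.50.

⟨r^2⟩ ≈ 46.5 fm^2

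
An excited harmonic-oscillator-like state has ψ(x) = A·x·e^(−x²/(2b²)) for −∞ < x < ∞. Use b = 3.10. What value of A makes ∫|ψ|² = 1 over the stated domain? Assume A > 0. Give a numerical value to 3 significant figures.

Require ∫ |ψ|² dx = 1 over the whole domain.
The integral (without the A² prefactor) comes out to √(π)·b^3/2.
Setting this equal to 1 gives A² = 1/(√(π)·b^3/2).
With b = 3.10: A² = 0.03788 and A = 0.1946.

A ≈ 0.195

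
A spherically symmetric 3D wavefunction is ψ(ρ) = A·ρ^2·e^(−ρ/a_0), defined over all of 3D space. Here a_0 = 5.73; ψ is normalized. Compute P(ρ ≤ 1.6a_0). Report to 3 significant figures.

P = ∫ |ψ|² 4πρ² dρ over ρ ≤ 1.6a_0.
The full normalization integral is A²·[45·π·a_0^7/2] = 1, fixing A².
Let u = ρ/a_0; then A², 4π and the length scale all cancel, so P = ∫_{0}^{1.6} u^6·e^(-2·u) du ÷ ∫_{0}^{∞} u^6·e^(-2·u) du.
With ∫ u^6·e^(-2·u) du = -(4·u^6 + 12·u^5 + 30·u^4 + 60·u^3 + 90·u^2 + 90·u + 45)·e^(-2·u)/8 + C, the region integral is ≈ 0.25098 and the full one is 45/8.
This evaluates to P = 0.04462.

P ≈ 0.0446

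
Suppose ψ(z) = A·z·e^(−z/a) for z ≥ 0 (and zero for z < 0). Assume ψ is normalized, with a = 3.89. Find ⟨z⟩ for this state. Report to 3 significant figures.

⟨z⟩ ≈ 5.84

The expectation value is the |ψ|²-weighted average of z: ∫ z|ψ|² dz.
Recall ∫₀^∞ z^m e^(−z/β) dz = m!·β^(m+1), since the A² factors cancel between numerator and denominator, ⟨z⟩ = 3·a/2.
Putting a = 3.89 gives 5.835.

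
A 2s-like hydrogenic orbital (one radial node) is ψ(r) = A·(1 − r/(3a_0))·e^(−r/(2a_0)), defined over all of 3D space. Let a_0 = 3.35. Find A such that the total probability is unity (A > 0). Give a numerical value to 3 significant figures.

We need A² ∫|f|² 4πr² dr = 1, taking the integral from 0 to ∞.
(Spherical symmetry: dV = 4πr² dr.)
Carrying out the integral gives A² · 8·π·a_0^3/3.
So A² = (8·π·a_0^3/3)^(−1).
Substituting a_0 = 3.35 gives A² = 0.003175, so A = 0.05635.

A ≈ 0.0563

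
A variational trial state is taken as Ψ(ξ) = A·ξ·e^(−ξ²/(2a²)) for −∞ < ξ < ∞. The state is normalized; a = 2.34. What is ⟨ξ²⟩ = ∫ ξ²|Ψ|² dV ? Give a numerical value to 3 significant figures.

⟨ξ^2⟩ ≈ 8.21

⟨ξ²⟩ = ∫ ξ^2 |Ψ|² dξ over the full domain.
Differentiating ∫e^(−αξ²) dξ = √(π/α) under α to get the higher moments, since the A² factors cancel between numerator and denominator, ⟨ξ²⟩ = 3·a^2/2.
With a = 2.34, ⟨ξ^2⟩ = 8.213.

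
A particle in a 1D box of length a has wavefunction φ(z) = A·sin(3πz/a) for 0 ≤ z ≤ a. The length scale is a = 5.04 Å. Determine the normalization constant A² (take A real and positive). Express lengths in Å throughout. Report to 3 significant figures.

We need A² ∫|f|² dz = 1, taking the integral from 0 to a.
With φ = A·sin(3πz/a), the integral evaluates to A²·[a/2].
So A² = (a/2)^(−1).
Substituting a = 5.04 gives A² = 0.3968, so A = 0.6299.

A^2 ≈ 0.397 Å^(-1)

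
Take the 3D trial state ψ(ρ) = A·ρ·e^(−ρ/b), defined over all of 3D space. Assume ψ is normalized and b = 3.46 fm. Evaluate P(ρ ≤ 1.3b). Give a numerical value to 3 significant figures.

Integrate the radial probability density 4πρ²|ψ|² over ρ ≤ 1.3b.
Normalization gives A² = 1/(3·π·b^5).
Substituting u = ρ/b, A², 4π and the length scale all cancel in the ratio: P = ∫_{0}^{1.3} u^4·e^(-2·u) du / ∫_{0}^{∞} u^4·e^(-2·u) du.
With ∫ u^4·e^(-2·u) du = -(u^4/2 + u^3 + 3·u^2/2 + 3·u/2 + 3/4)·e^(-2·u) + C, the region integral is ≈ 0.091932 and the full one is 3/4.
This evaluates to P = 0.1226.

P ≈ 0.123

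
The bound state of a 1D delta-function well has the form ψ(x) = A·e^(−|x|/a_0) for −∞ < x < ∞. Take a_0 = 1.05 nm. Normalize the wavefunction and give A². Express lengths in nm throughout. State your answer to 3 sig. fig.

We need A² ∫|f|² dx = 1, taking the integral from −∞ to ∞.
Carrying out the integral gives A² · a_0.
So A² = (a_0)^(−1).
With a_0 = 1.05: A² = 0.9524 and A = 0.9759.

A^2 ≈ 0.952 nm^(-1)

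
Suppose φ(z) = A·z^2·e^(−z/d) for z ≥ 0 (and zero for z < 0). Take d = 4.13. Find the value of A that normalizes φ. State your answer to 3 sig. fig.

A ≈ 0.0333

Require ∫ |φ|² dz = 1 over the whole domain.
Using ∫₀^∞ zⁿ e^(−αz) dz = n!/αⁿ⁺¹, ∫|φ|² dz = A²·(3·d^5/4).
Substituting d = 4.13 gives A² = 0.001110, so A = 0.03331.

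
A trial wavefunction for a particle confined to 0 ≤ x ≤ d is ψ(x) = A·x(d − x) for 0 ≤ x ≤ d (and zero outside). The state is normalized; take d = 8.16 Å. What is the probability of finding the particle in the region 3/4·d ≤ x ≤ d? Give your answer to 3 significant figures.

|ψ|² is the probability density, so P = ∫_{3/4·d}^{d} |ψ|² dx.
With A² fixed by ∫|ψ|² = 1, i.e. A² = (d^5/30)^(−1), substitute and integrate.
Substituting u = x/d, A² and the length scale cancel in the ratio: P = ∫_{3/4}^{1} u^2·(1 - u)^2 du / ∫_{0}^{1} u^2·(1 - u)^2 du.
With ∫ u^2·(1 - u)^2 du = u^3·(6·u^2 - 15·u + 10)/30 + C, the region integral is ≈ 0.0034505 and the full one is 1/30.
Evaluating gives P = 53/512.

P ≈ 0.104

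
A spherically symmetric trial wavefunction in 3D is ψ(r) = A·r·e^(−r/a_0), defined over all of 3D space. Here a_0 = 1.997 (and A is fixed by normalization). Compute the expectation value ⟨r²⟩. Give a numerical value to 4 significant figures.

⟨r^2⟩ ≈ 29.91

The expectation value is the |ψ|²-weighted average of r^2: ∫ r^2|ψ|² 4πr² dr.
Evaluating both integrals, ⟨r²⟩ = 15·a_0^2/2.
Putting a_0 = 1.997 gives 29.910.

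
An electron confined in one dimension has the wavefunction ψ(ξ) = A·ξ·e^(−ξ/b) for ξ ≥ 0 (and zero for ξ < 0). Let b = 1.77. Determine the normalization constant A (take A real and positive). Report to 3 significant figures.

A ≈ 0.849

Normalization requires ∫|ψ|² dξ = 1, integrated from 0 to ∞.
∫|ψ|² dξ = A²·(b^3/4).
Setting this equal to 1 gives A² = 1/(b^3/4).
Substituting b = 1.77 gives A² = 0.7213, so A = 0.8493.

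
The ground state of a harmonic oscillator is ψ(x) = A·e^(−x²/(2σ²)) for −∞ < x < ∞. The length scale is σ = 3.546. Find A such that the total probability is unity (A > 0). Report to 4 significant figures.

Normalization requires ∫|ψ|² dx = 1, integrated from −∞ to ∞.
The integral (without the A² prefactor) comes out to √(π)·σ.
So A² = (√(π)·σ)^(−1).
Plugging in σ = 3.546 yields A = 0.39888.

A ≈ 0.3989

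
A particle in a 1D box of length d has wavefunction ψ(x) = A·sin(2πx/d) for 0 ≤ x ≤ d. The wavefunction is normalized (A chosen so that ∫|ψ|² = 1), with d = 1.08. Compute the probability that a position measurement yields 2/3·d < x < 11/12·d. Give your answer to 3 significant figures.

P = ∫_{2/3·d}^{11/12·d} |ψ(x)|² dx.
The normalization integral ∫|ψ|²dx over the whole domain equals d/2·A², and A² cancels in the ratio.
In terms of u = x/d (A² and the length scale cancel between numerator and denominator), P = [∫_{2/3}^{11/12} sin(2·π·u)^2 du] / [∫_{0}^{1} sin(2·π·u)^2 du].
An antiderivative of sin(2·π·u)^2 is u/2 - sin(4·π·u)/(8·π); evaluating from 2/3 to 11/12 gives √(3)/(8·π) + 1/8, while the full integral is 1/2.
This works out to P = (√(3) + π)/(4·π).

P ≈ 0.388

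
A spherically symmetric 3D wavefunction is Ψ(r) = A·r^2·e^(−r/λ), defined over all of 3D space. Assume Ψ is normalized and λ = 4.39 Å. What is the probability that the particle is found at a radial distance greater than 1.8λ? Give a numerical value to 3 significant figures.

P ≈ 0.927

P = ∫ |Ψ|² 4πr² dr over r > 1.8λ.
A² is fixed by ∫₀^∞ 4πr²|Ψ|² dr = 1, i.e. A² = (45·π·λ^7/2)^(−1).
Let u = r/λ; then A², 4π and the length scale all cancel, so P = ∫_{1.8}^{∞} u^6·e^(-2·u) du ÷ ∫_{0}^{∞} u^6·e^(-2·u) du.
With ∫ u^6·e^(-2·u) du = -(4·u^6 + 12·u^5 + 30·u^4 + 60·u^3 + 90·u^2 + 90·u + 45)·e^(-2·u)/8 + C, the region integral is ≈ 5.2128 and the full one is 45/8.
The region integral divided by the full integral gives P = 0.9267.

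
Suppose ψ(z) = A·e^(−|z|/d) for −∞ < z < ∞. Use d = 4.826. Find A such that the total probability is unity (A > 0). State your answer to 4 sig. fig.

A ≈ 0.4552

Require ∫ |ψ|² dz = 1 over the whole domain.
Using ∫₀^∞ zⁿ e^(−αz) dz = n!/αⁿ⁺¹, the integral (without the A² prefactor) comes out to d.
Hence A² = 1/[d].
Plugging in d = 4.826 yields A = 0.45520.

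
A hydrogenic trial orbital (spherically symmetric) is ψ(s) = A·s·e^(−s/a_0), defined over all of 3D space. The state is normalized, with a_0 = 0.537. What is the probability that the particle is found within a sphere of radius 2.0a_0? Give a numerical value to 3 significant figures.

With dV = 4πs²ds, the probability is ∫|ψ|² dV over s ≤ 2.0a_0.
Normalization gives A² = 1/(3·π·a_0^5).
In terms of u = s/a_0 (A², 4π and the length scale all cancel between numerator and denominator), P = [∫_{0}^{2.0} u^4·e^(-2·u) du] / [∫_{0}^{∞} u^4·e^(-2·u) du].
Using ∫ u^4·e^(-2·u) du = -(u^4/2 + u^3 + 3·u^2/2 + 3·u/2 + 3/4)·e^(-2·u), the numerator is 3/4 - 103·e^(-4)/4 and the denominator is 3/4.
The region integral divided by the full integral gives P = 0.3712.

P ≈ 0.371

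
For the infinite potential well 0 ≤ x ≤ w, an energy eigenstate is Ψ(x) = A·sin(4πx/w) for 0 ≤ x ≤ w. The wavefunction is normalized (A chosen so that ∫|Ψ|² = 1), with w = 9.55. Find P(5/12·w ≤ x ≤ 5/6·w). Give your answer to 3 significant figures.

P ≈ 0.348

P = ∫_{5/12·w}^{5/6·w} |Ψ(x)|² dx.
The normalization integral ∫|Ψ|²dx over the whole domain equals w/2·A², and A² cancels in the ratio.
Let u = x/w; then A² and the length scale cancel, so P = ∫_{5/12}^{5/6} sin(4·π·u)^2 du ÷ ∫_{0}^{1} sin(4·π·u)^2 du.
An antiderivative of sin(4·π·u)^2 is u/2 - sin(4·π·u)·cos(4·π·u)/(8·π); evaluating from 5/12 to 5/6 gives -√(3)/(16·π) + 5/24, while the full integral is 1/2.
Evaluating gives P = -√(3)/(8·π) + 5/12.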